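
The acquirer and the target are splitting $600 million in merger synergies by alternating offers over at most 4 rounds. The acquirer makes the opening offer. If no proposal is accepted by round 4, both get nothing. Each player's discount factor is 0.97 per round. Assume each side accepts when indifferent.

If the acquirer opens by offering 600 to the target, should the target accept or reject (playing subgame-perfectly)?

Round 4 (the target proposes): the acquirer will accept anything ≥ 0, so the target offers 0 and keeps 600.
Round 3 (the acquirer proposes): the target can get 600 next round, worth 0.97 × 600 = 582 now; the acquirer offers that and keeps 18.
Round 2 (the target proposes): the acquirer can get 18 next round, worth 0.97 × 18 = 17.46 now, so the target offers 17.46, keeping 582.54.
So by rejecting in round 1, the target gets 582.54 next round, worth 0.97 × 582.54 = 565.0638 now.
Offer 600 ≥ 565.0638, so the target accepts.

Accept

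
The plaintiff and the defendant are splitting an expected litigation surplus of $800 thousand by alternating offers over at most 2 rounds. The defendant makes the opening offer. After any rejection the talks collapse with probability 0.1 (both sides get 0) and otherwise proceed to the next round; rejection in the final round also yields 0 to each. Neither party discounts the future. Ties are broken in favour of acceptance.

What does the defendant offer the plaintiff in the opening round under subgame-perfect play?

720

By backward induction:
Round 2 (the plaintiff proposes): the defendant will accept anything ≥ 0, so the plaintiff offers 0 and keeps 800.
Round 1 (the defendant proposes): rejecting gives the plaintiff an expected 0.9 × 800 = 720. The defendant offers 720 and keeps 800 − 720 = 80.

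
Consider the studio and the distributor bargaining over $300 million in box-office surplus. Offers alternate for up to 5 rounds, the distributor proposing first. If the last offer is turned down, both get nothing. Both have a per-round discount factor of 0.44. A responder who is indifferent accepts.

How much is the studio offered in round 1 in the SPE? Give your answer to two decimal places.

Round 5 (the distributor proposes): rejection yields 0 for the studio; the distributor offers 0 and keeps 300.
Round 4 (the studio proposes): the distributor can get 300 next round, worth 0.44 × 300 = 132 now, so the studio offers 132, keeping 168.
Round 3 (the distributor proposes): the studio can get 168 next round, worth 0.44 × 168 = 73.92 now; the distributor offers that and keeps 226.08.
Round 2 (the studio proposes): the distributor can get 226.08 next round, worth 0.44 × 226.08 = 99.4752 now; the studio offers that and keeps 200.5248.
Round 1 (the distributor proposes): the studio can get 200.5248 next round, worth 0.44 × 200.5248 = 88.230912 now; the distributor offers that and keeps 211.769088.

88.23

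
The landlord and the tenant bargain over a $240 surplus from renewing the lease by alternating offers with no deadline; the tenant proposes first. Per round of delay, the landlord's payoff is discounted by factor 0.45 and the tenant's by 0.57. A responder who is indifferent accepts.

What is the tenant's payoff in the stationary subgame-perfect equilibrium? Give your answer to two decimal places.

177.54

In a stationary SPE each proposer offers the other exactly their discounted continuation value.
If the tenant keeps x when proposing and the landlord keeps y when proposing, then x = 240 − 0.45y and y = 240 − 0.57x.
Solving: x = 240(1 − 0.45) / (1 − 0.57·0.45) = 132 / 0.7435 ≈ 177.5387.
The landlord gets 240 − 177.5387 ≈ 62.4613.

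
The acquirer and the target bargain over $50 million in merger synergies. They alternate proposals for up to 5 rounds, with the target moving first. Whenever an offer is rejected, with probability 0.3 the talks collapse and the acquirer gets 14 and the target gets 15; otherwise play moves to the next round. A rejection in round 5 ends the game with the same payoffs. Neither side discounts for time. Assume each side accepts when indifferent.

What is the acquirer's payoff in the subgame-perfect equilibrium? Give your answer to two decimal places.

20.57

By backward induction:
Round 5 (the target proposes): the acquirer gets 14 if talks fail, so the target offers 14 and keeps 36.
Round 4 (the acquirer proposes): rejecting gives the target an expected 0.7 × 36 + 0.3 × 15 = 29.7; the acquirer offers that and keeps 20.3.
Round 3 (the target proposes): rejecting gives the acquirer an expected 0.7 × 20.3 + 0.3 × 14 = 18.41; the target offers that and keeps 31.59.
Round 2 (the acquirer proposes): rejecting gives the target an expected 0.7 × 31.59 + 0.3 × 15 = 26.613; the acquirer offers that and keeps 23.387.
Round 1 (the target proposes): rejecting gives the acquirer an expected 0.7 × 23.387 + 0.3 × 14 = 20.5709. The target offers 20.5709 and keeps 50 − 20.5709 = 29.4291.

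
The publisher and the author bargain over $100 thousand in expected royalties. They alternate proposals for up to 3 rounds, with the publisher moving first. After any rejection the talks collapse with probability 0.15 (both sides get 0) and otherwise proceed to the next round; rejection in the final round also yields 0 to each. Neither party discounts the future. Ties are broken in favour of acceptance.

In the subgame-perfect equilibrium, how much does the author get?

Round 3 (the publisher proposes): the author will accept anything ≥ 0, so the publisher offers 0 and keeps 100.
Round 2 (the author proposes): rejecting gives the publisher an expected 0.85 × 100 = 85; the author offers that and keeps 15.
Round 1 (the publisher proposes): rejecting gives the author an expected 0.85 × 15 = 12.75; the publisher offers that and keeps 87.25.

12.75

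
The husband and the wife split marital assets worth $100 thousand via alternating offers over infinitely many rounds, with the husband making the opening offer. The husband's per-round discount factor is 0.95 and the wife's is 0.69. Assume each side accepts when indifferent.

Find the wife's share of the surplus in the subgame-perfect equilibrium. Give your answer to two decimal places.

10.01

Let x be the husband's share when the husband proposes and y be the wife's share when the wife proposes.
The wife accepts iff offered ≥ 0.69·y, so x = 100 − 0.69y. Symmetrically y = 100 − 0.95x.
Substituting: x = 100 − 0.69(100 − 0.95x), giving x(1 − 0.95·0.69) = 100(1 − 0.69).
So x = 100 × 0.31 / 0.3445 ≈ 89.9855, and the wife receives 100 − x ≈ 10.0145.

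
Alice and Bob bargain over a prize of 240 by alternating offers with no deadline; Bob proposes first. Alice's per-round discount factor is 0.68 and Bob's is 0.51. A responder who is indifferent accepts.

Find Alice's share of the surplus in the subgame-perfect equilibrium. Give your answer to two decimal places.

122.42

Let x be Bob's share when Bob proposes and y be Alice's share when Alice proposes.
Alice accepts iff offered ≥ 0.68·y, so x = 240 − 0.68y. Symmetrically y = 240 − 0.51x.
Substituting: x = 240 − 0.68(240 − 0.51x), giving x(1 − 0.51·0.68) = 240(1 − 0.68).
So x = 240 × 0.32 / 0.6532 ≈ 117.5750, and Alice receives 240 − x ≈ 122.4250.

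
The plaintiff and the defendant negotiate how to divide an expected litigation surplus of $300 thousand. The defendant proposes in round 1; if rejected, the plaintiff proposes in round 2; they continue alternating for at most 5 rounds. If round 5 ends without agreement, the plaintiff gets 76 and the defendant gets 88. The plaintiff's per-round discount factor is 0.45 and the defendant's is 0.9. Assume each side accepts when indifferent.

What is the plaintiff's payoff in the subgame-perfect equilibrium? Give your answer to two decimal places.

31.43

Round 5 (the defendant proposes): the plaintiff gets 76 if talks fail, so the defendant offers 76 and keeps 224.
Round 4 (the plaintiff proposes): the defendant can get 224 next round, worth 0.9 × 224 = 201.6 now, so the plaintiff offers 201.6, keeping 98.4.
Round 3 (the defendant proposes): the plaintiff can get 98.4 next round, worth 0.45 × 98.4 = 44.28 now. The defendant offers 44.28 and keeps 300 − 44.28 = 255.72.
Round 2 (the plaintiff proposes): the defendant can get 255.72 next round, worth 0.9 × 255.72 = 230.148 now; the plaintiff offers that and keeps 69.852.
Round 1 (the defendant proposes): the plaintiff can get 69.852 next round, worth 0.45 × 69.852 = 31.4334 now. The defendant offers 31.4334 and keeps 300 − 31.4334 = 268.5666.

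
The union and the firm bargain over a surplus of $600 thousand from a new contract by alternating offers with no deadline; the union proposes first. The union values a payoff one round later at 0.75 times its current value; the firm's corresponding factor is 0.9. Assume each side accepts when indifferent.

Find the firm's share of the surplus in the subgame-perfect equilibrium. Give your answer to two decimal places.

415.38

Let x be the union's share when the union proposes and y be the firm's share when the firm proposes.
The firm accepts iff offered ≥ 0.9·y, so x = 600 − 0.9y. Symmetrically y = 600 − 0.75x.
Substituting: x = 600 − 0.9(600 − 0.75x), giving x(1 − 0.75·0.9) = 600(1 − 0.9).
So x = 600 × 0.1 / 0.325 ≈ 184.6154, and the firm receives 600 − x ≈ 415.3846.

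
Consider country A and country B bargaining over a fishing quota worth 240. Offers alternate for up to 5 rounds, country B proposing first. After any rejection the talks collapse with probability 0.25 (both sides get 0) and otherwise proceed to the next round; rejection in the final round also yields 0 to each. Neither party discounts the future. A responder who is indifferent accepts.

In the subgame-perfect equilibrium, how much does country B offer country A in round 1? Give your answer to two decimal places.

70.31

Round 5 (country B proposes): rejection yields 0 for country A; country B offers 0 and keeps 240.
Round 4 (country A proposes): rejecting gives country B an expected 0.75 × 240 = 180, so country A offers 180, keeping 60.
Round 3 (country B proposes): rejecting gives country A an expected 0.75 × 60 = 45; country B offers that and keeps 195.
Round 2 (country A proposes): rejecting gives country B an expected 0.75 × 195 = 146.25, so country A offers 146.25, keeping 93.75.
Round 1 (country B proposes): rejecting gives country A an expected 0.75 × 93.75 = 70.3125, so country B offers 70.3125, keeping 169.6875.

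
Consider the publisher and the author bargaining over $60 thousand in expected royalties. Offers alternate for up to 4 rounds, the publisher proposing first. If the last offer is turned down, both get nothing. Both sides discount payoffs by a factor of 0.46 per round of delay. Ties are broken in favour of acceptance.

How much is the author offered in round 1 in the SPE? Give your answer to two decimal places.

20.74

Work backward from the last round.
Round 4 (the author proposes): the publisher will accept anything ≥ 0, so the author offers 0 and keeps 60.
Round 3 (the publisher proposes): the author can get 60 next round, worth 0.46 × 60 = 27.6 now. The publisher offers 27.6 and keeps 60 − 27.6 = 32.4.
Round 2 (the author proposes): the publisher can get 32.4 next round, worth 0.46 × 32.4 = 14.904 now, so the author offers 14.904, keeping 45.096.
Round 1 (the publisher proposes): the author can get 45.096 next round, worth 0.46 × 45.096 = 20.74416 now; the publisher offers that and keeps 39.25584.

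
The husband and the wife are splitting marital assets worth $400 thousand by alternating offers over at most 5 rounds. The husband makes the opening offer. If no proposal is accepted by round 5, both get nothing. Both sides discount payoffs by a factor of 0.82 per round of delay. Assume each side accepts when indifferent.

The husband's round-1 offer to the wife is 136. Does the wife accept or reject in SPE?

Accept

Round 5 (the husband proposes): the wife will accept anything ≥ 0, so the husband offers 0 and keeps 400.
Round 4 (the wife proposes): the husband can get 400 next round, worth 0.82 × 400 = 328 now, so the wife offers 328, keeping 72.
Round 3 (the husband proposes): the wife can get 72 next round, worth 0.82 × 72 = 59.04 now, so the husband offers 59.04, keeping 340.96.
Round 2 (the wife proposes): the husband can get 340.96 next round, worth 0.82 × 340.96 = 279.5872 now. The wife offers 279.5872 and keeps 400 − 279.5872 = 120.4128.
So by rejecting in round 1, the wife gets 120.4128 next round, worth 0.82 × 120.4128 = 98.738496 now.
Offer 136 ≥ 98.738496, so the wife accepts.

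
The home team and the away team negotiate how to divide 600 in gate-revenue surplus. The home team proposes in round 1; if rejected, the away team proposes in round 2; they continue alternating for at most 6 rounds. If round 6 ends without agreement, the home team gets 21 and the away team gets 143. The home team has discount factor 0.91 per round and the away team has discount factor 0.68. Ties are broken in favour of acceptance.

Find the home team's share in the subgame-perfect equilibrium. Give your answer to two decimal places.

By backward induction:
Round 6 (the away team proposes): the home team gets 21 if talks fail, so the away team offers 21 and keeps 579.
Round 5 (the home team proposes): the away team can get 579 next round, worth 0.68 × 579 = 393.72 now; the home team offers that and keeps 206.28.
Round 4 (the away team proposes): the home team can get 206.28 next round, worth 0.91 × 206.28 = 187.7148 now. The away team offers 187.7148 and keeps 600 − 187.7148 = 412.2852.
Round 3 (the home team proposes): the away team can get 412.2852 next round, worth 0.68 × 412.2852 = 280.353936 now; the home team offers that and keeps 319.646064.
Round 2 (the away team proposes): the home team can get 319.646064 next round, worth 0.91 × 319.646064 = 290.87791824 now. The away team offers 290.87791824 and keeps 600 − 290.87791824 = 309.12208176.
Round 1 (the home team proposes): the away team can get 309.12208176 next round, worth 0.68 × 309.12208176 = 210.2030155968 now, so the home team offers 210.2030155968, keeping 389.7969844032.

389.80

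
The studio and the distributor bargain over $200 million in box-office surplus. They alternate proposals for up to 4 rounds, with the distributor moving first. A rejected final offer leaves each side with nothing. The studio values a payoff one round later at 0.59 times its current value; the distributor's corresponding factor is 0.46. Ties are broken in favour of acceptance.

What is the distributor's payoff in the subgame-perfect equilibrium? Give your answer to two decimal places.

Round 4 (the studio proposes): the distributor will accept anything ≥ 0, so the studio offers 0 and keeps 200.
Round 3 (the distributor proposes): the studio can get 200 next round, worth 0.59 × 200 = 118 now; the distributor offers that and keeps 82.
Round 2 (the studio proposes): the distributor can get 82 next round, worth 0.46 × 82 = 37.72 now, so the studio offers 37.72, keeping 162.28.
Round 1 (the distributor proposes): the studio can get 162.28 next round, worth 0.59 × 162.28 = 95.7452 now; the distributor offers that and keeps 104.2548.

104.25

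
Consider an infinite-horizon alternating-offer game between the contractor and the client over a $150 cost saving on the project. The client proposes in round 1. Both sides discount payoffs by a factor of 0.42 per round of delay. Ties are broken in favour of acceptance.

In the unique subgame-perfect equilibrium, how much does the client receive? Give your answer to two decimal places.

When the client proposes, the contractor accepts any offer worth at least 0.42 times what the contractor would get by proposing next round; and vice versa.
This gives x = 150 − 0.42y and y = 150 − 0.42x, where x and y are each side's share when it proposes.
Hence (1 − 0.42·0.42)x = 150(1 − 0.42), i.e. 0.8236·x = 87.
x ≈ 105.6338; the contractor's share is 150 − x ≈ 44.3662.

105.63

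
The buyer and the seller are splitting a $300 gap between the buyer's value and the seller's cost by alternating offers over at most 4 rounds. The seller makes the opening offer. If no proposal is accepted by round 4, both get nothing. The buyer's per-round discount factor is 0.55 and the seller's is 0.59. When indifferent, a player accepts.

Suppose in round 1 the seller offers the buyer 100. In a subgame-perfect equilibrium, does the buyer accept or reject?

Reject

Round 4 (the buyer proposes): rejection yields 0 for the seller; the buyer offers 0 and keeps 300.
Round 3 (the seller proposes): the buyer can get 300 next round, worth 0.55 × 300 = 165 now, so the seller offers 165, keeping 135.
Round 2 (the buyer proposes): the seller can get 135 next round, worth 0.59 × 135 = 79.65 now, so the buyer offers 79.65, keeping 220.35.
So by rejecting in round 1, the buyer gets 220.35 next round, worth 0.55 × 220.35 = 121.1925 now.
Offer 100 < 121.1925, so the buyer rejects.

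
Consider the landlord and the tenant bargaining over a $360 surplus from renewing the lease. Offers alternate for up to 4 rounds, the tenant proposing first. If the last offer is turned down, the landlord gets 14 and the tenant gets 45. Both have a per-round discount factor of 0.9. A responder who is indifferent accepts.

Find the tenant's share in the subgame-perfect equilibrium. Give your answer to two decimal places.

Round 4 (the landlord proposes): the tenant gets 45 if talks fail, so the landlord offers 45 and keeps 315.
Round 3 (the tenant proposes): the landlord can get 315 next round, worth 0.9 × 315 = 283.5 now; the tenant offers that and keeps 76.5.
Round 2 (the landlord proposes): the tenant can get 76.5 next round, worth 0.9 × 76.5 = 68.85 now, so the landlord offers 68.85, keeping 291.15.
Round 1 (the tenant proposes): the landlord can get 291.15 next round, worth 0.9 × 291.15 = 262.035 now; the tenant offers that and keeps 97.965.

97.97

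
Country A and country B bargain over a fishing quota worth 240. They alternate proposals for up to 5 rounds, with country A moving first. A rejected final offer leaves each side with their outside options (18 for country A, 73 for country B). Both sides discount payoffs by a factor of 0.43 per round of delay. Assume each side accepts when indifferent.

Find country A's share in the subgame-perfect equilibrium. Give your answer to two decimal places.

167.80

Work backward from the last round.
Round 5 (country A proposes): country B gets 73 if talks fail, so country A offers 73 and keeps 167.
Round 4 (country B proposes): country A can get 167 next round, worth 0.43 × 167 = 71.81 now, so country B offers 71.81, keeping 168.19.
Round 3 (country A proposes): country B can get 168.19 next round, worth 0.43 × 168.19 = 72.3217 now, so country A offers 72.3217, keeping 167.6783.
Round 2 (country B proposes): country A can get 167.6783 next round, worth 0.43 × 167.6783 = 72.101669 now; country B offers that and keeps 167.898331.
Round 1 (country A proposes): country B can get 167.898331 next round, worth 0.43 × 167.898331 = 72.19628233 now; country A offers that and keeps 167.80371767.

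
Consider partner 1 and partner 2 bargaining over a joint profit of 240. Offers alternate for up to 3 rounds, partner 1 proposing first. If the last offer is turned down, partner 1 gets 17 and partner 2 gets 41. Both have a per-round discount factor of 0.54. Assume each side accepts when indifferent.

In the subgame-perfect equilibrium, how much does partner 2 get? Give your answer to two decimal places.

71.57

Solve by backward induction from round 3.
Round 3 (partner 1 proposes): partner 2 gets 41 if talks fail, so partner 1 offers 41 and keeps 199.
Round 2 (partner 2 proposes): partner 1 can get 199 next round, worth 0.54 × 199 = 107.46 now, so partner 2 offers 107.46, keeping 132.54.
Round 1 (partner 1 proposes): partner 2 can get 132.54 next round, worth 0.54 × 132.54 = 71.5716 now; partner 1 offers that and keeps 168.4284.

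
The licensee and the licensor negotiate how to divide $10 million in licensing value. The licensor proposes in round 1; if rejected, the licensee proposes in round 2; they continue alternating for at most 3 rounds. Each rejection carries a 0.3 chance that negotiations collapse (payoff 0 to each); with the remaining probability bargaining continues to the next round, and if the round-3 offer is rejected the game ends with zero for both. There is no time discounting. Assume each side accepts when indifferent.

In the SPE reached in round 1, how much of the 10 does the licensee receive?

By backward induction:
Round 3 (the licensor proposes): rejection yields 0 for the licensee; the licensor offers 0 and keeps 10.
Round 2 (the licensee proposes): rejecting gives the licensor an expected 0.7 × 10 = 7; the licensee offers that and keeps 3.
Round 1 (the licensor proposes): rejecting gives the licensee an expected 0.7 × 3 = 2.1. The licensor offers 2.1 and keeps 10 − 2.1 = 7.9.

2.1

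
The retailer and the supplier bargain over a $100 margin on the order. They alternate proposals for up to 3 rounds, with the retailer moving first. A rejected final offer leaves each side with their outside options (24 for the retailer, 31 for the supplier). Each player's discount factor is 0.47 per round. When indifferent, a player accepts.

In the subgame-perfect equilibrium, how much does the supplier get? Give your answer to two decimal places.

Round 3 (the retailer proposes): the supplier gets 31 if talks fail, so the retailer offers 31 and keeps 69.
Round 2 (the supplier proposes): the retailer can get 69 next round, worth 0.47 × 69 = 32.43 now; the supplier offers that and keeps 67.57.
Round 1 (the retailer proposes): the supplier can get 67.57 next round, worth 0.47 × 67.57 = 31.7579 now; the retailer offers that and keeps 68.2421.

31.76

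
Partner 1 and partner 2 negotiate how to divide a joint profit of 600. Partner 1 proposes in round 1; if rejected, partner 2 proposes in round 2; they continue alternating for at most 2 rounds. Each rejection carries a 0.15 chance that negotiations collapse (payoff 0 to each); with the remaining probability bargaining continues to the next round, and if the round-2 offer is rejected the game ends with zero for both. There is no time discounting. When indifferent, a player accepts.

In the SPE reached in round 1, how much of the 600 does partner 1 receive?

By backward induction:
Round 2 (partner 2 proposes): rejection yields 0 for partner 1; partner 2 offers 0 and keeps 600.
Round 1 (partner 1 proposes): rejecting gives partner 2 an expected 0.85 × 600 = 510. Partner 1 offers 510 and keeps 600 − 510 = 90.

90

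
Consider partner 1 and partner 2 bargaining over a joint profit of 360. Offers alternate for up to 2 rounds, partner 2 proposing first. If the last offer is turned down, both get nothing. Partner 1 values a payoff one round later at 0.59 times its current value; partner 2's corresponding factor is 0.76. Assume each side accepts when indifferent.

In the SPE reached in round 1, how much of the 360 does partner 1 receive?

Round 2 (partner 1 proposes): rejection yields 0 for partner 2; partner 1 offers 0 and keeps 360.
Round 1 (partner 2 proposes): partner 1 can get 360 next round, worth 0.59 × 360 = 212.4 now, so partner 2 offers 212.4, keeping 147.6.

212.4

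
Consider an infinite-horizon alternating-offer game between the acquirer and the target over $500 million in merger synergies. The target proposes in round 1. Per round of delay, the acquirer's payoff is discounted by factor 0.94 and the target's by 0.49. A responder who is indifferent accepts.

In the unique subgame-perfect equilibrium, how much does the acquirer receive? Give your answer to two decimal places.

Let x be the target's share when the target proposes and y be the acquirer's share when the acquirer proposes.
The acquirer accepts iff offered ≥ 0.94·y, so x = 500 − 0.94y. Symmetrically y = 500 − 0.49x.
Substituting: x = 500 − 0.94(500 − 0.49x), giving x(1 − 0.49·0.94) = 500(1 − 0.94).
So x = 500 × 0.06 / 0.5394 ≈ 55.6174, and the acquirer receives 500 − x ≈ 444.3826.

444.38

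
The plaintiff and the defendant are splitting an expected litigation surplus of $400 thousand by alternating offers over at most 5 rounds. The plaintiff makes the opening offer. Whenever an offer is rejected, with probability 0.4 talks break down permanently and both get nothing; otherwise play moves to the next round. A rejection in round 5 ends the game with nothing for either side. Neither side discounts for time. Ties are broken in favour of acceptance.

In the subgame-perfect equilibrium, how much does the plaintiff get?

269.44

Round 5 (the plaintiff proposes): rejection yields 0 for the defendant; the plaintiff offers 0 and keeps 400.
Round 4 (the defendant proposes): rejecting gives the plaintiff an expected 0.6 × 400 = 240; the defendant offers that and keeps 160.
Round 3 (the plaintiff proposes): rejecting gives the defendant an expected 0.6 × 160 = 96, so the plaintiff offers 96, keeping 304.
Round 2 (the defendant proposes): rejecting gives the plaintiff an expected 0.6 × 304 = 182.4; the defendant offers that and keeps 217.6.
Round 1 (the plaintiff proposes): rejecting gives the defendant an expected 0.6 × 217.6 = 130.56; the plaintiff offers that and keeps 269.44.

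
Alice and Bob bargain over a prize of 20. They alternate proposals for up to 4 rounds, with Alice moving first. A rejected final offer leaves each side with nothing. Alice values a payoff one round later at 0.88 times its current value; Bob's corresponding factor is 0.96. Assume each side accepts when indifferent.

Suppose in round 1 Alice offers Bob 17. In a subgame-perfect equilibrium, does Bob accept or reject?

Reject

Work out Bob's continuation value if the offer is rejected.
Round 4 (Bob proposes): Alice will accept anything ≥ 0, so Bob offers 0 and keeps 20.
Round 3 (Alice proposes): Bob can get 20 next round, worth 0.96 × 20 = 19.2 now, so Alice offers 19.2, keeping 0.8.
Round 2 (Bob proposes): Alice can get 0.8 next round, worth 0.88 × 0.8 = 0.704 now; Bob offers that and keeps 19.296.
So by rejecting in round 1, Bob gets 19.296 next round, worth 0.96 × 19.296 = 18.52416 now.
Offer 17 < 18.52416, so Bob rejects.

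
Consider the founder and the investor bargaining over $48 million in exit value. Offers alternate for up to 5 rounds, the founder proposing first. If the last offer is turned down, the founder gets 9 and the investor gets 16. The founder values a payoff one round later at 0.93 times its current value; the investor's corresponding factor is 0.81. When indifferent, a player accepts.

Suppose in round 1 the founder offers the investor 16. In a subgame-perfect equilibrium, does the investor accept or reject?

Accept

Work out the investor's continuation value if the offer is rejected.
Round 5 (the founder proposes): the investor gets 16 if talks fail, so the founder offers 16 and keeps 32.
Round 4 (the investor proposes): the founder can get 32 next round, worth 0.93 × 32 = 29.76 now, so the investor offers 29.76, keeping 18.24.
Round 3 (the founder proposes): the investor can get 18.24 next round, worth 0.81 × 18.24 = 14.7744 now. The founder offers 14.7744 and keeps 48 − 14.7744 = 33.2256.
Round 2 (the investor proposes): the founder can get 33.2256 next round, worth 0.93 × 33.2256 = 30.899808 now, so the investor offers 30.899808, keeping 17.100192.
So by rejecting in round 1, the investor gets 17.100192 next round, worth 0.81 × 17.100192 = 13.85115552 now.
Offer 16 ≥ 13.85115552, so the investor accepts.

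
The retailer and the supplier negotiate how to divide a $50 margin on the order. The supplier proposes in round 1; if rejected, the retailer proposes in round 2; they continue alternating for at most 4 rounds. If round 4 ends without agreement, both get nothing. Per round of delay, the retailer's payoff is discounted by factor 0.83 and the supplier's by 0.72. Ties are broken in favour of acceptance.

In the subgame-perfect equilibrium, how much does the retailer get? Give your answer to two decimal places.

Round 4 (the retailer proposes): the supplier will accept anything ≥ 0, so the retailer offers 0 and keeps 50.
Round 3 (the supplier proposes): the retailer can get 50 next round, worth 0.83 × 50 = 41.5 now, so the supplier offers 41.5, keeping 8.5.
Round 2 (the retailer proposes): the supplier can get 8.5 next round, worth 0.72 × 8.5 = 6.12 now; the retailer offers that and keeps 43.88.
Round 1 (the supplier proposes): the retailer can get 43.88 next round, worth 0.83 × 43.88 = 36.4204 now, so the supplier offers 36.4204, keeping 13.5796.

36.42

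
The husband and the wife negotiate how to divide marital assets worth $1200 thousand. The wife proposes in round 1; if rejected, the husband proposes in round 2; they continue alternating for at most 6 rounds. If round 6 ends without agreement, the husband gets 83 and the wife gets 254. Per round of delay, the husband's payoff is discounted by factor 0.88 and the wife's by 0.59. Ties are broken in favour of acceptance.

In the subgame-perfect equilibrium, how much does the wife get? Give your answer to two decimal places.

317.84

By backward induction:
Round 6 (the husband proposes): the wife gets 254 if talks fail, so the husband offers 254 and keeps 946.
Round 5 (the wife proposes): the husband can get 946 next round, worth 0.88 × 946 = 832.48 now; the wife offers that and keeps 367.52.
Round 4 (the husband proposes): the wife can get 367.52 next round, worth 0.59 × 367.52 = 216.8368 now; the husband offers that and keeps 983.1632.
Round 3 (the wife proposes): the husband can get 983.1632 next round, worth 0.88 × 983.1632 = 865.183616 now. The wife offers 865.183616 and keeps 1200 − 865.183616 = 334.816384.
Round 2 (the husband proposes): the wife can get 334.816384 next round, worth 0.59 × 334.816384 = 197.54166656 now. The husband offers 197.54166656 and keeps 1200 − 197.54166656 = 1002.45833344.
Round 1 (the wife proposes): the husband can get 1002.45833344 next round, worth 0.88 × 1002.45833344 = 882.1633334272 now. The wife offers 882.1633334272 and keeps 1200 − 882.1633334272 = 317.8366665728.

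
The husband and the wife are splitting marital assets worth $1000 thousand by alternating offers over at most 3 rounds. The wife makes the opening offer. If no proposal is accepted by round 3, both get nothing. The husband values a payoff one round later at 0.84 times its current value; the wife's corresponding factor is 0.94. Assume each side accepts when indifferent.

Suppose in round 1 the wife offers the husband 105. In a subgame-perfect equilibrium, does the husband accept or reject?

Accept

Work out the husband's continuation value if the offer is rejected.
Round 3 (the wife proposes): rejection yields 0 for the husband; the wife offers 0 and keeps 1000.
Round 2 (the husband proposes): the wife can get 1000 next round, worth 0.94 × 1000 = 940 now, so the husband offers 940, keeping 60.
So by rejecting in round 1, the husband gets 60 next round, worth 0.84 × 60 = 50.4 now.
Offer 105 ≥ 50.4, so the husband accepts.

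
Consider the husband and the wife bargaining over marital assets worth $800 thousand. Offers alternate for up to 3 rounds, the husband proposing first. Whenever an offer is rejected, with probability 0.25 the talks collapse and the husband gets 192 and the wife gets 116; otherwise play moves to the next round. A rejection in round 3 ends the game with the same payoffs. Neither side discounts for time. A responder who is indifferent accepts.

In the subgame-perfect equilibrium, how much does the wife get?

208.25

Round 3 (the husband proposes): the wife gets 116 if talks fail, so the husband offers 116 and keeps 684.
Round 2 (the wife proposes): rejecting gives the husband an expected 0.75 × 684 + 0.25 × 192 = 561. The wife offers 561 and keeps 800 − 561 = 239.
Round 1 (the husband proposes): rejecting gives the wife an expected 0.75 × 239 + 0.25 × 116 = 208.25. The husband offers 208.25 and keeps 800 − 208.25 = 591.75.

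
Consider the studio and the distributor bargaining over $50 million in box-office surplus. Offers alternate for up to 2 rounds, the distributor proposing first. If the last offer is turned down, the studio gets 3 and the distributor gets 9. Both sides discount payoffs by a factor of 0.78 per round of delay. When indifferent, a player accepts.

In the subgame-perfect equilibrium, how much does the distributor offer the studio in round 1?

31.98

Solve by backward induction from round 2.
Round 2 (the studio proposes): the distributor gets 9 if talks fail, so the studio offers 9 and keeps 41.
Round 1 (the distributor proposes): the studio can get 41 next round, worth 0.78 × 41 = 31.98 now, so the distributor offers 31.98, keeping 18.02.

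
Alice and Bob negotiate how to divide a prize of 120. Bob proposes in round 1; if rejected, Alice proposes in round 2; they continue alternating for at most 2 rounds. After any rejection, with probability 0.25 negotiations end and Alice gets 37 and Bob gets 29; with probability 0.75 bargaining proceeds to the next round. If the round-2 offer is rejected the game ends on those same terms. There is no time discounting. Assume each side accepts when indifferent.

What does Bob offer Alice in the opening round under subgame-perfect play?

Round 2 (Alice proposes): Bob gets 29 if talks fail, so Alice offers 29 and keeps 91.
Round 1 (Bob proposes): rejecting gives Alice an expected 0.75 × 91 + 0.25 × 37 = 77.5, so Bob offers 77.5, keeping 42.5.

77.5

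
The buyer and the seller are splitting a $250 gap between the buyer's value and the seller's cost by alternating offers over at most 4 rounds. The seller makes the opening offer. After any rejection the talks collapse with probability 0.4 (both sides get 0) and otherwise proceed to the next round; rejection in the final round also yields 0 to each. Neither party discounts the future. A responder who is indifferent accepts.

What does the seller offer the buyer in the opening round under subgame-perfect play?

114

By backward induction:
Round 4 (the buyer proposes): rejection yields 0 for the seller; the buyer offers 0 and keeps 250.
Round 3 (the seller proposes): rejecting gives the buyer an expected 0.6 × 250 = 150. The seller offers 150 and keeps 250 − 150 = 100.
Round 2 (the buyer proposes): rejecting gives the seller an expected 0.6 × 100 = 60. The buyer offers 60 and keeps 250 − 60 = 190.
Round 1 (the seller proposes): rejecting gives the buyer an expected 0.6 × 190 = 114. The seller offers 114 and keeps 250 − 114 = 136.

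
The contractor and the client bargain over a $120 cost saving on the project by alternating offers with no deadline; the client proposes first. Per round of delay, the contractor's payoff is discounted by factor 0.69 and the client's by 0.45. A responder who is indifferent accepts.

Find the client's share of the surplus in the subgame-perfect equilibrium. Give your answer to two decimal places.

When the client proposes, the contractor accepts any offer worth at least 0.69 times what the contractor would get by proposing next round; and vice versa.
This gives x = 120 − 0.69y and y = 120 − 0.45x, where x and y are each side's share when it proposes.
Hence (1 − 0.69·0.45)x = 120(1 − 0.69), i.e. 0.6895·x = 37.2.
x ≈ 53.9521; the contractor's share is 120 − x ≈ 66.0479.

53.95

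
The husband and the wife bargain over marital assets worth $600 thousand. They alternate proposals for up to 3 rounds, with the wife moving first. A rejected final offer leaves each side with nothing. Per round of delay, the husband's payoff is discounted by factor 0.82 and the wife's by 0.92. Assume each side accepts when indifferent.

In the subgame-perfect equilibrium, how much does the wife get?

Round 3 (the wife proposes): rejection yields 0 for the husband; the wife offers 0 and keeps 600.
Round 2 (the husband proposes): the wife can get 600 next round, worth 0.92 × 600 = 552 now, so the husband offers 552, keeping 48.
Round 1 (the wife proposes): the husband can get 48 next round, worth 0.82 × 48 = 39.36 now; the wife offers that and keeps 560.64.

560.64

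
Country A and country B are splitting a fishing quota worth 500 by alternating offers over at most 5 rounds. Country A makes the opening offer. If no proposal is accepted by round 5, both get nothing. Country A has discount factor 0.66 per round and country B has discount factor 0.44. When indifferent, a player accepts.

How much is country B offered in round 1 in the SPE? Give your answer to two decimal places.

96.52

Round 5 (country A proposes): country B will accept anything ≥ 0, so country A offers 0 and keeps 500.
Round 4 (country B proposes): country A can get 500 next round, worth 0.66 × 500 = 330 now, so country B offers 330, keeping 170.
Round 3 (country A proposes): country B can get 170 next round, worth 0.44 × 170 = 74.8 now. Country A offers 74.8 and keeps 500 − 74.8 = 425.2.
Round 2 (country B proposes): country A can get 425.2 next round, worth 0.66 × 425.2 = 280.632 now. Country B offers 280.632 and keeps 500 − 280.632 = 219.368.
Round 1 (country A proposes): country B can get 219.368 next round, worth 0.44 × 219.368 = 96.52192 now, so country A offers 96.52192, keeping 403.47808.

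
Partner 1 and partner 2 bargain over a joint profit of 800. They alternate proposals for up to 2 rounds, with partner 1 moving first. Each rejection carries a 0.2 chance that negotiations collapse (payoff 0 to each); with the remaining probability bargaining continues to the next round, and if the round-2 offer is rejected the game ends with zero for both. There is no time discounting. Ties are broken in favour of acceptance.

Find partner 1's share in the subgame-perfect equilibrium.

By backward induction:
Round 2 (partner 2 proposes): rejection yields 0 for partner 1; partner 2 offers 0 and keeps 800.
Round 1 (partner 1 proposes): rejecting gives partner 2 an expected 0.8 × 800 = 640; partner 1 offers that and keeps 160.

160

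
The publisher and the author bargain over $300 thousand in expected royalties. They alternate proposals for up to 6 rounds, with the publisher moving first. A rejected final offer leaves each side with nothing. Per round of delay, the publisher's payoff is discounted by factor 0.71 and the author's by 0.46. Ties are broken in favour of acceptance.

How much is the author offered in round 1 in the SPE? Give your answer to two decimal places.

67.81

Round 6 (the author proposes): the publisher will accept anything ≥ 0, so the author offers 0 and keeps 300.
Round 5 (the publisher proposes): the author can get 300 next round, worth 0.46 × 300 = 138 now; the publisher offers that and keeps 162.
Round 4 (the author proposes): the publisher can get 162 next round, worth 0.71 × 162 = 115.02 now. The author offers 115.02 and keeps 300 − 115.02 = 184.98.
Round 3 (the publisher proposes): the author can get 184.98 next round, worth 0.46 × 184.98 = 85.0908 now. The publisher offers 85.0908 and keeps 300 − 85.0908 = 214.9092.
Round 2 (the author proposes): the publisher can get 214.9092 next round, worth 0.71 × 214.9092 = 152.585532 now, so the author offers 152.585532, keeping 147.414468.
Round 1 (the publisher proposes): the author can get 147.414468 next round, worth 0.46 × 147.414468 = 67.81065528 now. The publisher offers 67.81065528 and keeps 300 − 67.81065528 = 232.18934472.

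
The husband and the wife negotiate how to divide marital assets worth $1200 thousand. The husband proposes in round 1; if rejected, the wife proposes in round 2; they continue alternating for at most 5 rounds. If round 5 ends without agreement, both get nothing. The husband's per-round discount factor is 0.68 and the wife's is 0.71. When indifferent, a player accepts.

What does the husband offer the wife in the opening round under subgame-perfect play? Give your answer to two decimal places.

404.27

Round 5 (the husband proposes): the wife will accept anything ≥ 0, so the husband offers 0 and keeps 1200.
Round 4 (the wife proposes): the husband can get 1200 next round, worth 0.68 × 1200 = 816 now. The wife offers 816 and keeps 1200 − 816 = 384.
Round 3 (the husband proposes): the wife can get 384 next round, worth 0.71 × 384 = 272.64 now. The husband offers 272.64 and keeps 1200 − 272.64 = 927.36.
Round 2 (the wife proposes): the husband can get 927.36 next round, worth 0.68 × 927.36 = 630.6048 now, so the wife offers 630.6048, keeping 569.3952.
Round 1 (the husband proposes): the wife can get 569.3952 next round, worth 0.71 × 569.3952 = 404.270592 now; the husband offers that and keeps 795.729408.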